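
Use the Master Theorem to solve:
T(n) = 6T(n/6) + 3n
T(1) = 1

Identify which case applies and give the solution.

a=6, b=6, f(n)=3n. log_6(6) = 1. Since c=1 = 1, Case 2 applies: T(n) = Θ(n^log_b(a) · log n) = O(n log n).

Answer: O(n log n) - Case 2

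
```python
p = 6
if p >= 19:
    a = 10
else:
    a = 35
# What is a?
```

Trace:
`p = 6` → p = 6
`if p >= 19: ...` → p >= 19 is False, take else branch → a = 35
So a = 35

Answer: 35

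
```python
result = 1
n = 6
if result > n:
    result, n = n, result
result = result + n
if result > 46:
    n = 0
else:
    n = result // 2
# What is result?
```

Trace:
`result = 1` → result = 1
`n = 6` → n = 6
`if result > n: ...` → result > n is False → no variable changes
`result = result + n` → result = 7
`if result > 46: ...` → result > 46 is False, take else branch → n = 3
So result = 7

Answer: 7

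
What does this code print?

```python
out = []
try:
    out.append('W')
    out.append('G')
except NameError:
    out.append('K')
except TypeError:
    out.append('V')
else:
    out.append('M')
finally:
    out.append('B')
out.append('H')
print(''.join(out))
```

Execution trace: 'W' (try body) → 'G' (try body, no exception) → 'M' (else) → 'B' (finally) → 'H' (after the try/except). Output: WGMBH

Answer: WGMBH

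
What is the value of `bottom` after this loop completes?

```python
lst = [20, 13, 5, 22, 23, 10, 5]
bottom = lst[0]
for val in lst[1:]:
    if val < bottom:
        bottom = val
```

Minimum of [20, 13, 5, 22, 23, 10, 5]
`bottom` takes the values: 20 → 13 → 5

Answer: 5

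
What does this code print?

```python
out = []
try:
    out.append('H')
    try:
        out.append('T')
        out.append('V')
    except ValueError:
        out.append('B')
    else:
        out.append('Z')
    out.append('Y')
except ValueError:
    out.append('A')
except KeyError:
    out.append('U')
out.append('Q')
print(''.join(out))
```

Execution trace: 'H' (try body) → 'T' (inner try body) → 'V' (inner try body, no exception) → 'Z' (inner else) → 'Y' (try body, no exception) → 'Q' (after the try/except). Output: HTVZYQ

Answer: HTVZYQ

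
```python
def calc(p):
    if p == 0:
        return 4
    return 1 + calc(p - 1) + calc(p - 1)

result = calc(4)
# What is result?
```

calc(p) = 1 + 2·calc(p-1), calc(0)=4. Closed form: (4+1)·2^4 - 1 = 79.

Answer: 79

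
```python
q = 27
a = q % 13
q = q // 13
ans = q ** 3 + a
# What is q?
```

Trace:
`q = 27` → q = 27
`a = q % 13` → a = 1
`q = q // 13` → q = 2
`ans = q ** 3 + a` → ans = 9
So q = 2

Answer: 2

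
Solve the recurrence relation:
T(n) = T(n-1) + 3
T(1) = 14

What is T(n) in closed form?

Unrolling: T(n) = T(1) + 3·(n-1) = 14 + 3(n-1) = 3n + 11.

Answer: T(n) = 3n + 11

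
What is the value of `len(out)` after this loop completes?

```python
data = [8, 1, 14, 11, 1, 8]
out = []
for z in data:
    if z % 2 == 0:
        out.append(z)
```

Count even numbers in [8, 1, 14, 11, 1, 8]
`out` takes the values: [] → [8] → [8, 14] → [8, 14, 8]
So `len(out)` = 3

Answer: 3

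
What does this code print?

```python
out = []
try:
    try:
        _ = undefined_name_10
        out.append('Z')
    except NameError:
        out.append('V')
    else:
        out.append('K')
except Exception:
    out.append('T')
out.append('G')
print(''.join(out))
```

Execution trace: 'V' (inner except NameError) → 'G' (after the try/except). Output: VG

Answer: VG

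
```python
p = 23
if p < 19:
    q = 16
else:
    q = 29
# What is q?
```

Trace:
`p = 23` → p = 23
`if p < 19: ...` → p < 19 is False, take else branch → q = 29
So q = 29

Answer: 29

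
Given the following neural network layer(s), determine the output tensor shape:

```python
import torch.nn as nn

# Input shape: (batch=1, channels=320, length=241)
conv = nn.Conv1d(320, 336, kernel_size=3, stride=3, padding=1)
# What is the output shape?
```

Input: (1, 320, 241) -> Output: (1, 336, 81)

Answer: (1, 336, 81)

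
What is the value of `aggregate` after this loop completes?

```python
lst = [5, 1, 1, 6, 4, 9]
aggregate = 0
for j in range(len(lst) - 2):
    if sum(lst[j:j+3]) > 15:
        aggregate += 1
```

Count windows with sum > 15
`aggregate` takes the values: 0 → 1

Answer: 1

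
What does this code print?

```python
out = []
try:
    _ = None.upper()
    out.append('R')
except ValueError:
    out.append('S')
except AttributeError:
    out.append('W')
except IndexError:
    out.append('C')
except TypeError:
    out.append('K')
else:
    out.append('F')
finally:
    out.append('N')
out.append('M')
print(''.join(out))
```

Execution trace: 'W' (except AttributeError) → 'N' (finally) → 'M' (after the try/except). Output: WNM

Answer: WNM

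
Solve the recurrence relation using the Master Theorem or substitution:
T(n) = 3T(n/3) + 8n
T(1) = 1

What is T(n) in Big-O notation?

By Master Theorem: a=3, b=3, f(n)=8n. Since log_3(3) = 1 and f(n) = Θ(n^1), Case 2 applies. T(n) = O(n log n).

Answer: O(n log n)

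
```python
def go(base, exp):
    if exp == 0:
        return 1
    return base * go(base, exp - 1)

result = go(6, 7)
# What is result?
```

go(6, 7) = 6 * 6 * 6 * 6 * 6 * 6 * 6 = 279936

Answer: 279936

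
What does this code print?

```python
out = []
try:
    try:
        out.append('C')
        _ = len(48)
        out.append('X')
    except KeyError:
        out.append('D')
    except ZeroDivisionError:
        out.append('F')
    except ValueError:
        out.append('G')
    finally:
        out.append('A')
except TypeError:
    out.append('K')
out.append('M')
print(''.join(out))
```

Execution trace: 'C' (inner try body) → 'A' (inner finally) → 'K' (outer except TypeError) → 'M' (after the try/except). Output: CAKM

Answer: CAKM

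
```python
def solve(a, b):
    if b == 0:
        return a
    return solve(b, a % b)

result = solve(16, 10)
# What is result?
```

solve(16, 10) -> solve(10, 6) -> solve(6, 4) -> solve(4, 2) -> solve(2, 0) -> 2

Answer: 2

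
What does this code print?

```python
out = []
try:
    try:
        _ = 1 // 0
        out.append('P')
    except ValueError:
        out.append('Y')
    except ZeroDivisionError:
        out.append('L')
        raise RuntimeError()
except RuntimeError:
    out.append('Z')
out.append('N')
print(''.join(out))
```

Execution trace: 'L' (except ZeroDivisionError) → 'Z' (outer except RuntimeError) → 'N' (after the try/except). Output: LZN

Answer: LZN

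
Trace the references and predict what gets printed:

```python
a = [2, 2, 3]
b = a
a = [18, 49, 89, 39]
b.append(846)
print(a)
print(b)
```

Key concept: rebinding vs mutation: a is rebound to a new list, b still points at the original.
Step by step:
`a = [2, 2, 3]` → a = [2, 2, 3]
`b = a` → b = [2, 2, 3] (same object as a)
`a = [18, 49, 89, 39]` → a = [18, 49, 89, 39]
`b.append(846)` → b = [2, 2, 3, 846]
`print(a)` → prints [18, 49, 89, 39]
`print(b)` → prints [2, 2, 3, 846]

Answer:
[18, 49, 89, 39]
[2, 2, 3, 846]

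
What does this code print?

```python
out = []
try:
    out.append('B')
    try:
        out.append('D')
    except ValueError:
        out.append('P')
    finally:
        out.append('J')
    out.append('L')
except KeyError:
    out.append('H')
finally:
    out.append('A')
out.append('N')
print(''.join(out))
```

Execution trace: 'B' (try body) → 'D' (inner try body, no exception) → 'J' (inner finally) → 'L' (try body, no exception) → 'A' (finally) → 'N' (after the try/except). Output: BDJLAN

Answer: BDJLAN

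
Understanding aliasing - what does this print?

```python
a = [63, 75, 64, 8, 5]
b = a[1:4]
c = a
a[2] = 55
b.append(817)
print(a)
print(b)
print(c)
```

Key concept: slice vs alias.
Step by step:
`a = [63, 75, 64, 8, 5]` → a = [63, 75, 64, 8, 5]
`b = a[1:4]` → b = [75, 64, 8]
`c = a` → c = [63, 75, 64, 8, 5] (same object as a)
`a[2] = 55` → a = [63, 75, 55, 8, 5] (same object as c); c = [63, 75, 55, 8, 5] (same object as a)
`b.append(817)` → b = [75, 64, 8, 817]
`print(a)` → prints [63, 75, 55, 8, 5]
`print(b)` → prints [75, 64, 8, 817]
`print(c)` → prints [63, 75, 55, 8, 5]

Answer:
[63, 75, 55, 8, 5]
[75, 64, 8, 817]
[63, 75, 55, 8, 5]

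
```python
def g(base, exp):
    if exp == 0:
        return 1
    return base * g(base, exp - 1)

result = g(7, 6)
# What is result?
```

g(7, 6) = 7 * 7 * 7 * 7 * 7 * 7 = 117649

Answer: 117649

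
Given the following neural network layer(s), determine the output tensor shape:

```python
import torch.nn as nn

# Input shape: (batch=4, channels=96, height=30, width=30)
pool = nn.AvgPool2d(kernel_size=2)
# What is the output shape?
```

Input: (4, 96, 30, 30) -> Output: (4, 96, 15, 15)

Answer: (4, 96, 15, 15)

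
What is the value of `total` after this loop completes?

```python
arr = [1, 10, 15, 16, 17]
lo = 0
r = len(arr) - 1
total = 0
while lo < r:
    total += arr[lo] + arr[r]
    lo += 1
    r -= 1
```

Sum of pairs from ends
`total` takes the values: 0 → 18 → 44

Answer: 44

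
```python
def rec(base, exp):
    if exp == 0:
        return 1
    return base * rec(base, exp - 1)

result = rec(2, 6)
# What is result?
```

rec(2, 6) = 2 * 2 * 2 * 2 * 2 * 2 = 64

Answer: 64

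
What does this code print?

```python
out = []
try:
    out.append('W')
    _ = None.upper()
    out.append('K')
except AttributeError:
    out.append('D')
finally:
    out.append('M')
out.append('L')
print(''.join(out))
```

Execution trace: 'W' (try body) → 'D' (except AttributeError) → 'M' (finally) → 'L' (after the try/except). Output: WDML

Answer: WDML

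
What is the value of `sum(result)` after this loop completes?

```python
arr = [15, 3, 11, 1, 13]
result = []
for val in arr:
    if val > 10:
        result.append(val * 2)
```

Sum of doubled values > 10
`result` takes the values: [] → [30] → [30, 22] → [30, 22, 26]
So `sum(result)` = 78

Answer: 78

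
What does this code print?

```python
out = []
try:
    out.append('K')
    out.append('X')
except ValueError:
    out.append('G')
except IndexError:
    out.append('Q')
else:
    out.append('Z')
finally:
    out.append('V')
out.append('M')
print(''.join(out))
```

Execution trace: 'K' (try body) → 'X' (try body, no exception) → 'Z' (else) → 'V' (finally) → 'M' (after the try/except). Output: KXZVM

Answer: KXZVM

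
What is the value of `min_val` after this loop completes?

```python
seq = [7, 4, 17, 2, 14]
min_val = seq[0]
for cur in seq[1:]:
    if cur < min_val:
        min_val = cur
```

Minimum of [7, 4, 17, 2, 14]
`min_val` takes the values: 7 → 4 → 2

Answer: 2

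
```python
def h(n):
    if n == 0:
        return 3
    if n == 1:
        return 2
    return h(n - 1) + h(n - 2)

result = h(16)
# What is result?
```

Build up from base cases: h(0)=3, h(1)=2, h(2)=5, h(3)=7, h(4)=12, h(5)=19, h(6)=31, ..., h(16)=3804

Answer: 3804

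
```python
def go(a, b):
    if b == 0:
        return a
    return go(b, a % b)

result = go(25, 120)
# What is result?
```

go(25, 120) -> go(120, 25) -> go(25, 20) -> go(20, 5) -> go(5, 0) -> 5

Answer: 5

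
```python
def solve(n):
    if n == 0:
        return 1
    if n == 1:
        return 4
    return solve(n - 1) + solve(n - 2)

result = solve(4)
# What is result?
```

Build up from base cases: solve(0)=1, solve(1)=4, solve(2)=5, solve(3)=9, solve(4)=14

Answer: 14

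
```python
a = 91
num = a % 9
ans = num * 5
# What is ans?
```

Trace:
`a = 91` → a = 91
`num = a % 9` → num = 1
`ans = num * 5` → ans = 5
So ans = 5

Answer: 5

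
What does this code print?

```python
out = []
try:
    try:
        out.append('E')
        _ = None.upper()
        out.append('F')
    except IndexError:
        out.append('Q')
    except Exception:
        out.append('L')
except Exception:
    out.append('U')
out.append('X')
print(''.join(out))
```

Execution trace: 'E' (inner try body) → 'L' (inner except Exception) → 'X' (after the try/except). Output: ELX

Answer: ELX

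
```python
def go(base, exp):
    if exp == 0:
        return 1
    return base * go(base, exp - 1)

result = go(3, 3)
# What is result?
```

go(3, 3) = 3 * 3 * 3 = 27

Answer: 27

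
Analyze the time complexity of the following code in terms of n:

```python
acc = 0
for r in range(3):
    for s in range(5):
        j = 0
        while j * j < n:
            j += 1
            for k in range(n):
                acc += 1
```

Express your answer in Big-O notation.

Each loop level contributes: 1 × 1 × √n × n. Multiplying the contributions gives O(n√n).

Answer: O(n√n)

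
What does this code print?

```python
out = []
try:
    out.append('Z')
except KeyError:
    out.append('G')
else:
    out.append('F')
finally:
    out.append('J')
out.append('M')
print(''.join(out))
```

Execution trace: 'Z' (try body, no exception) → 'F' (else) → 'J' (finally) → 'M' (after the try/except). Output: ZFJM

Answer: ZFJM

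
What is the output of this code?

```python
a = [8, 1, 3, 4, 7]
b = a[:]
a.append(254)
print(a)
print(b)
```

Key concept: slice [:] creates copy.
Step by step:
`a = [8, 1, 3, 4, 7]` → a = [8, 1, 3, 4, 7]
`b = a[:]` → b = [8, 1, 3, 4, 7]
`a.append(254)` → a = [8, 1, 3, 4, 7, 254]
`print(a)` → prints [8, 1, 3, 4, 7, 254]
`print(b)` → prints [8, 1, 3, 4, 7]

Answer:
[8, 1, 3, 4, 7, 254]
[8, 1, 3, 4, 7]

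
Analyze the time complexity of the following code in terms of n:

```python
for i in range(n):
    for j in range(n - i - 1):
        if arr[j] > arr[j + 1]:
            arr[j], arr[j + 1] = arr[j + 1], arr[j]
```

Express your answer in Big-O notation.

This is Bubble sort. Time complexity: O(n²).

Answer: O(n²)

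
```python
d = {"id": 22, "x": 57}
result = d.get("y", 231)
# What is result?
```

Trace:
`d = {"id": 22, "x": 57}` → d = {'id': 22, 'x': 57}
`result = d.get("y", 231)` → result = 231
So result = 231

Answer: 231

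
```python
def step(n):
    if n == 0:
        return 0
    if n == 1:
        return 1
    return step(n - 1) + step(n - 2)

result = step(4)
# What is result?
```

Build up from base cases: step(0)=0, step(1)=1, step(2)=1, step(3)=2, step(4)=3

Answer: 3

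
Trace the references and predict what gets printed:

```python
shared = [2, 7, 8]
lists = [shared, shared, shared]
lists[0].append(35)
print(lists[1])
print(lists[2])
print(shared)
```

Key concept: list of same reference.
Step by step:
`shared = [2, 7, 8]` → shared = [2, 7, 8]
`lists = [shared, shared, shared]` → lists = [[2, 7, 8], [2, 7, 8], [2, 7, 8]]
`lists[0].append(35)` → shared = [2, 7, 8, 35]; lists = [[2, 7, 8, 35], [2, 7, 8, 35], [2, 7, 8, 35]]
`print(lists[1])` → prints [2, 7, 8, 35]
`print(lists[2])` → prints [2, 7, 8, 35]
`print(shared)` → prints [2, 7, 8, 35]

Answer:
[2, 7, 8, 35]
[2, 7, 8, 35]
[2, 7, 8, 35]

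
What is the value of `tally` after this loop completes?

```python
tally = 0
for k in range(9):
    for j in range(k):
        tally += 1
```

Triangle number: 0+1+2+...+8
`tally` takes the values: 0 → 1 → 2 → 3 → 4 → 5 → 6 → 7 → 8 → 9 → 10 → 11 → 12 → 13 → 14 → 15 → 16 → 17 → 18 → 19 → 20 → 21 → 22 → 23 → 24 → 25 → 26 → 27 → 28 → 29 → 30 → 31 → 32 → 33 → 34 → 35 → 36

Answer: 36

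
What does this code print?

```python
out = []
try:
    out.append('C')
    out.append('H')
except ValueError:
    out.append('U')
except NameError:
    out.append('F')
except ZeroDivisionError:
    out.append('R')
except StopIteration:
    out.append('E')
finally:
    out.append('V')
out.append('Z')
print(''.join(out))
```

Execution trace: 'C' (try body) → 'H' (try body, no exception) → 'V' (finally) → 'Z' (after the try/except). Output: CHVZ

Answer: CHVZ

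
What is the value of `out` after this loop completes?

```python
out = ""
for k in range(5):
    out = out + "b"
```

Repeat 'b' 5 times
`out` takes the values: "" → "b" → "bb" → "bbb" → "bbbb" → "bbbbb"

Answer: "bbbbb"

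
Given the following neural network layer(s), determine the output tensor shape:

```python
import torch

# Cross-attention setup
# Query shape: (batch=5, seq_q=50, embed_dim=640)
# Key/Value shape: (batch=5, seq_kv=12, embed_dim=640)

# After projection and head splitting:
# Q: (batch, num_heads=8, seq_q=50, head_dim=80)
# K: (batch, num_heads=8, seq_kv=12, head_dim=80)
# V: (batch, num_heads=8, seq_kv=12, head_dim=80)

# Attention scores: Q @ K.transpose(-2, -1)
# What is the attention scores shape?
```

Input: (5, 50, 640) -> Output: (5, 8, 50, 12)

Answer: (5, 8, 50, 12)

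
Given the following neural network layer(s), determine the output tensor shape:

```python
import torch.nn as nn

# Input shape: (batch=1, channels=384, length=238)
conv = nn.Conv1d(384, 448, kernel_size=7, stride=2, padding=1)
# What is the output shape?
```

Input: (1, 384, 238) -> Output: (1, 448, 117)

Answer: (1, 448, 117)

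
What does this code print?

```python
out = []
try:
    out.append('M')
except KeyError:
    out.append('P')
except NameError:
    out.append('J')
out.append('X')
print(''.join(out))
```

Execution trace: 'M' (try body, no exception) → 'X' (after the try/except). Output: MX

Answer: MX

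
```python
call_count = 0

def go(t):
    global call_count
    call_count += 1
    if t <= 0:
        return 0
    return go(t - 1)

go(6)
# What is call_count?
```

Linear recursion stepping by 1: 7 calls from t=6 down to ≤0.

Answer: 7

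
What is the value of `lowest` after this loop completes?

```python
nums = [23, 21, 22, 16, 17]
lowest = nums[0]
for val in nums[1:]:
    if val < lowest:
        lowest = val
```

Minimum of [23, 21, 22, 16, 17]
`lowest` takes the values: 23 → 21 → 16

Answer: 16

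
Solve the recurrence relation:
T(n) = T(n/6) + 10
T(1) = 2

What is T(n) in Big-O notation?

Each step divides n by 6 and adds 10. After log_6(n) steps we reach T(1)=2. So T(n) = 10·log_6(n) + 2 = O(log n).

Answer: O(log n)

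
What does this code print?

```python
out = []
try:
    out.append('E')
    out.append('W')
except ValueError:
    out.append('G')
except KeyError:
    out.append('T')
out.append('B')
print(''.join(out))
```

Execution trace: 'E' (try body) → 'W' (try body, no exception) → 'B' (after the try/except). Output: EWB

Answer: EWB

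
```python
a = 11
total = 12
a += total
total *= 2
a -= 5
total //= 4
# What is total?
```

Trace:
`a = 11` → a = 11
`total = 12` → total = 12
`a += total` → a = 23
`total *= 2` → total = 24
`a -= 5` → a = 18
`total //= 4` → total = 6
So total = 6

Answer: 6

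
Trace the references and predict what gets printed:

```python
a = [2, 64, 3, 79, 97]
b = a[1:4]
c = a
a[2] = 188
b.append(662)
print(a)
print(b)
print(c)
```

Key concept: slice vs alias.
Step by step:
`a = [2, 64, 3, 79, 97]` → a = [2, 64, 3, 79, 97]
`b = a[1:4]` → b = [64, 3, 79]
`c = a` → c = [2, 64, 3, 79, 97] (same object as a)
`a[2] = 188` → a = [2, 64, 188, 79, 97] (same object as c); c = [2, 64, 188, 79, 97] (same object as a)
`b.append(662)` → b = [64, 3, 79, 662]
`print(a)` → prints [2, 64, 188, 79, 97]
`print(b)` → prints [64, 3, 79, 662]
`print(c)` → prints [2, 64, 188, 79, 97]

Answer:
[2, 64, 188, 79, 97]
[64, 3, 79, 662]
[2, 64, 188, 79, 97]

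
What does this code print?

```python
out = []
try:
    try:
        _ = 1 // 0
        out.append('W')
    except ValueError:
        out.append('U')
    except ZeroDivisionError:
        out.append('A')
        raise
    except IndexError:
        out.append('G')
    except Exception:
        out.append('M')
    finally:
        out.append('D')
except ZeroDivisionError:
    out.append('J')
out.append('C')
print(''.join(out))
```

Execution trace: 'A' (inner except ZeroDivisionError) → 'D' (inner finally) → 'J' (outer except ZeroDivisionError) → 'C' (after the try/except). Output: ADJC

Answer: ADJC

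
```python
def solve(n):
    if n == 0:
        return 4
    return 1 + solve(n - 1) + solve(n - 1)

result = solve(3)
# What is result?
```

solve(n) = 1 + 2·solve(n-1), solve(0)=4. Closed form: (4+1)·2^3 - 1 = 39.

Answer: 39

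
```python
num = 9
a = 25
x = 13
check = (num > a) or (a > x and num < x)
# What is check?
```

Trace:
`num = 9` → num = 9
`a = 25` → a = 25
`x = 13` → x = 13
`check = (num > a) or (a > x and num < x)` → check = True
So check = True

Answer: True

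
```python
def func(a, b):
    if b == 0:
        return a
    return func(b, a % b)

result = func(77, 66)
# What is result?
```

func(77, 66) -> func(66, 11) -> func(11, 0) -> 11

Answer: 11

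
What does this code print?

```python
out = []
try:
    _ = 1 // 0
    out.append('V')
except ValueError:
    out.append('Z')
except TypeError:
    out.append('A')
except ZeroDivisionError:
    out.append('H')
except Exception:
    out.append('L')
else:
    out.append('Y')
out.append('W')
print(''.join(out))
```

Execution trace: 'H' (except ZeroDivisionError) → 'W' (after the try/except). Output: HW

Answer: HW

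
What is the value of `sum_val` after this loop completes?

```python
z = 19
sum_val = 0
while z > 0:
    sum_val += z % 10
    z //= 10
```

Sum digits of 19
`sum_val` takes the values: 0 → 9 → 10

Answer: 10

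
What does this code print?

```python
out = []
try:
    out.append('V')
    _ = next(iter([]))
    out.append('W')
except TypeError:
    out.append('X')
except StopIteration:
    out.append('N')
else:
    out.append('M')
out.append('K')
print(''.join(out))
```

Execution trace: 'V' (try body) → 'N' (except StopIteration) → 'K' (after the try/except). Output: VNK

Answer: VNK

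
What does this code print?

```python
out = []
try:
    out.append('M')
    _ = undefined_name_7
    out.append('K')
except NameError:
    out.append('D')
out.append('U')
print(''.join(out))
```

Execution trace: 'M' (try body) → 'D' (except NameError) → 'U' (after the try/except). Output: MDU

Answer: MDU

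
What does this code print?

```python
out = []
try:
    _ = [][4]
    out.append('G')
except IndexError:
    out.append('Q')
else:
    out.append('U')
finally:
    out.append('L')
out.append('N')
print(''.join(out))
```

Execution trace: 'Q' (except IndexError) → 'L' (finally) → 'N' (after the try/except). Output: QLN

Answer: QLN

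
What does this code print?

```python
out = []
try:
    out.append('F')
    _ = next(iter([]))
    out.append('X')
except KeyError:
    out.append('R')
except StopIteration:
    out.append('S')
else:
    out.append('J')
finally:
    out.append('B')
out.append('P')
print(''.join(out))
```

Execution trace: 'F' (try body) → 'S' (except StopIteration) → 'B' (finally) → 'P' (after the try/except). Output: FSBP

Answer: FSBP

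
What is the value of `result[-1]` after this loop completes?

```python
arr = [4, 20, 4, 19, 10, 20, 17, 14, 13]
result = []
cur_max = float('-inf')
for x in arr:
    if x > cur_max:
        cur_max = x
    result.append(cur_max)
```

Running max ends at 20
`result` takes the values: [] → [4] → [4, 20] → [4, 20, 20] → [4, 20, 20, 20] → [4, 20, 20, 20, 20] → [4, 20, 20, 20, 20, 20] → [4, 20, 20, 20, 20, 20, 20] → [4, 20, 20, 20, 20, 20, 20, 20] → [4, 20, 20, 20, 20, 20, 20, 20, 20]
So `result[-1]` = 20

Answer: 20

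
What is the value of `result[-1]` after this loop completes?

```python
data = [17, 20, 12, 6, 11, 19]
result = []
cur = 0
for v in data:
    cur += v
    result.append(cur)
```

Cumulative sum ends at 85
`result` takes the values: [] → [17] → [17, 37] → [17, 37, 49] → [17, 37, 49, 55] → [17, 37, 49, 55, 66] → [17, 37, 49, 55, 66, 85]
So `result[-1]` = 85

Answer: 85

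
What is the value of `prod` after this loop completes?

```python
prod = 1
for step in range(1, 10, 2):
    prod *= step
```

Product of 1, 3, 5, ... up to 9
`prod` takes the values: 1 → 3 → 15 → 105 → 945

Answer: 945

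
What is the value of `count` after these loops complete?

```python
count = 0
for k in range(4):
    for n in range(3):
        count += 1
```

4 * 3 = 12
`count` takes the values: 0 → 1 → 2 → 3 → 4 → 5 → 6 → 7 → 8 → 9 → 10 → 11 → 12

Answer: 12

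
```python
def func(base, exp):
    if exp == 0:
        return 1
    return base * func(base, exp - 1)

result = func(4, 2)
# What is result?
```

func(4, 2) = 4 * 4 = 16

Answer: 16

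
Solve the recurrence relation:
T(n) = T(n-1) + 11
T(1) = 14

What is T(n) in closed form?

Unrolling: T(n) = T(1) + 11·(n-1) = 14 + 11(n-1) = 11n + 3.

Answer: T(n) = 11n + 3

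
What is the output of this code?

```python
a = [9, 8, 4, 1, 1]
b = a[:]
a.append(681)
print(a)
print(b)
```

Key concept: slice [:] creates copy.
Step by step:
`a = [9, 8, 4, 1, 1]` → a = [9, 8, 4, 1, 1]
`b = a[:]` → b = [9, 8, 4, 1, 1]
`a.append(681)` → a = [9, 8, 4, 1, 1, 681]
`print(a)` → prints [9, 8, 4, 1, 1, 681]
`print(b)` → prints [9, 8, 4, 1, 1]

Answer:
[9, 8, 4, 1, 1, 681]
[9, 8, 4, 1, 1]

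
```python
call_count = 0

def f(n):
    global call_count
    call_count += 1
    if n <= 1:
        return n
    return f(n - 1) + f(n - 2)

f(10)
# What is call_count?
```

Calls(n) = 1 + Calls(n-1) + Calls(n-2); Calls(0)=Calls(1)=1. For n=10 this gives 177.

Answer: 177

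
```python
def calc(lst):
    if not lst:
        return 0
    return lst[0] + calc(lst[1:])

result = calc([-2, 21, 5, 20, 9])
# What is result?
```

(-2) + 21 + 5 + 20 + 9 + 0 = 53

Answer: 53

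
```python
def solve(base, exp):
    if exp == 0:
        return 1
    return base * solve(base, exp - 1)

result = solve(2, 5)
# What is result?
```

solve(2, 5) = 2 * 2 * 2 * 2 * 2 = 32

Answer: 32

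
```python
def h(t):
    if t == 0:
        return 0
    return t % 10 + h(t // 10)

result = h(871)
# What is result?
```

Sum of digits of 871: 1 + 7 + 8 = 16

Answer: 16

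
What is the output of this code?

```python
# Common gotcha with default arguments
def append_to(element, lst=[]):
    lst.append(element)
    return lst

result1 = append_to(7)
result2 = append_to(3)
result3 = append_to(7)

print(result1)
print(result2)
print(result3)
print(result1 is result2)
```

Key concept: mutable default argument gotcha.
Step by step:
`result1 = append_to(7)` → result1 = [7]
`result2 = append_to(3)` → result1 = [7, 3] (same object as result2); result2 = [7, 3] (same object as result1)
`result3 = append_to(7)` → result1 = [7, 3, 7] (same object as result2, result3); result2 = [7, 3, 7] (same object as result1, result3); result3 = [7, 3, 7] (same object as result1, result2)
`print(result1)` → prints [7, 3, 7]
`print(result2)` → prints [7, 3, 7]
`print(result3)` → prints [7, 3, 7]
`print(result1 is result2)` → prints True

Answer:
[7, 3, 7]
[7, 3, 7]
[7, 3, 7]
True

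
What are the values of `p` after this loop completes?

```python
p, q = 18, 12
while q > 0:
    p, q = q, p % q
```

GCD of 18 and 12
`p` takes the values: 18 → 12 → 6

Answer: 6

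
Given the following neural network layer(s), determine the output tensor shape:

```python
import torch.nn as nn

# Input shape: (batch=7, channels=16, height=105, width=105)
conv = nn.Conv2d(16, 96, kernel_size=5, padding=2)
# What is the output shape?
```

Input: (7, 16, 105, 105) -> Output: (7, 96, 105, 105)

Answer: (7, 96, 105, 105)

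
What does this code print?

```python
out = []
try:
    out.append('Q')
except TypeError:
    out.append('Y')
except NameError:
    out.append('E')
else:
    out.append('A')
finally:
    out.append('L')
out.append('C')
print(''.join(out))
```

Execution trace: 'Q' (try body, no exception) → 'A' (else) → 'L' (finally) → 'C' (after the try/except). Output: QALC

Answer: QALC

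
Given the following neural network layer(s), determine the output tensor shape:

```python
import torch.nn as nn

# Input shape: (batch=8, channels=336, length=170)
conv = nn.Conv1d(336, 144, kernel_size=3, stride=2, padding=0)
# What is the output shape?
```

Input: (8, 336, 170) -> Output: (8, 144, 84)

Answer: (8, 144, 84)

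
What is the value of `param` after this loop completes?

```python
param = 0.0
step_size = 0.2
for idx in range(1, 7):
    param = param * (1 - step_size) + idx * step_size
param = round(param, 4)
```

Moving average with lr=0.2
`param` takes the values: 0.0 → 0.2 → 0.56 → 1.048 → 1.6384 → 2.31072 → 3.048576 → 3.0486

Answer: 3.0486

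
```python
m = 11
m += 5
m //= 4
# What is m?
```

Trace:
`m = 11` → m = 11
`m += 5` → m = 16
`m //= 4` → m = 4
So m = 4

Answer: 4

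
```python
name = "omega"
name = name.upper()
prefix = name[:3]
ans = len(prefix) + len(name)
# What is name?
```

Trace:
`name = "omega"` → name = 'omega'
`name = name.upper()` → name = 'OMEGA'
`prefix = name[:3]` → prefix = 'OME'
`ans = len(prefix) + len(name)` → ans = 8
So name = 'OMEGA'

Answer: 'OMEGA'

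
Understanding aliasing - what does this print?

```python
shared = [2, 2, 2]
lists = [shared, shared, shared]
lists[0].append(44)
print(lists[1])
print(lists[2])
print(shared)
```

Key concept: list of same reference.
Step by step:
`shared = [2, 2, 2]` → shared = [2, 2, 2]
`lists = [shared, shared, shared]` → lists = [[2, 2, 2], [2, 2, 2], [2, 2, 2]]
`lists[0].append(44)` → shared = [2, 2, 2, 44]; lists = [[2, 2, 2, 44], [2, 2, 2, 44], [2, 2, 2, 44]]
`print(lists[1])` → prints [2, 2, 2, 44]
`print(lists[2])` → prints [2, 2, 2, 44]
`print(shared)` → prints [2, 2, 2, 44]

Answer:
[2, 2, 2, 44]
[2, 2, 2, 44]
[2, 2, 2, 44]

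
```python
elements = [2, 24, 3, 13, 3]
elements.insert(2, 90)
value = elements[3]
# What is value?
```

Trace:
`elements = [2, 24, 3, 13, 3]` → elements = [2, 24, 3, 13, 3]
`elements.insert(2, 90)` → elements = [2, 24, 90, 3, 13, 3]
`value = elements[3]` → value = 3
So value = 3

Answer: 3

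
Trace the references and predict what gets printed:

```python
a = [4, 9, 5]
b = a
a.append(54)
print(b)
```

Key concept: basic list aliasing.
Step by step:
`a = [4, 9, 5]` → a = [4, 9, 5]
`b = a` → b = [4, 9, 5] (same object as a)
`a.append(54)` → a = [4, 9, 5, 54] (same object as b); b = [4, 9, 5, 54] (same object as a)
`print(b)` → prints [4, 9, 5, 54]

Answer: [4, 9, 5, 54]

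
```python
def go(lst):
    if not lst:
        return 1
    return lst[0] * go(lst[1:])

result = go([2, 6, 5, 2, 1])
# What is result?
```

Product over [2, 6, 5, 2, 1] = 2 * 6 * 5 * 2 * 1 = 120

Answer: 120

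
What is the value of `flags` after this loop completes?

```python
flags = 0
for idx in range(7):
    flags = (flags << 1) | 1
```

Build 7 consecutive 1-bits: 0b1111111
`flags` takes the values: 0 → 1 → 3 → 7 → 15 → 31 → 63 → 127

Answer: 127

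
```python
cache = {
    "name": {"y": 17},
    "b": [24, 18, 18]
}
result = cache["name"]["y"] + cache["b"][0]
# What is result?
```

Trace:
`cache = { ...` → cache = {'name': {'y': 17}, 'b': [24, 18, 18]}
`result = cache["name"]["y"] + cache["b"][0]` → result = 41
So result = 41

Answer: 41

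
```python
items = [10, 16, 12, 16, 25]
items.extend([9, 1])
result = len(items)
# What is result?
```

Trace:
`items = [10, 16, 12, 16, 25]` → items = [10, 16, 12, 16, 25]
`items.extend([9, 1])` → items = [10, 16, 12, 16, 25, 9, 1]
`result = len(items)` → result = 7
So result = 7

Answer: 7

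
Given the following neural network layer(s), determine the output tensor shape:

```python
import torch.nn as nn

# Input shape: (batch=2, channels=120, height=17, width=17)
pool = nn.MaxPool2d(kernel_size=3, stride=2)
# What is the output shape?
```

Input: (2, 120, 17, 17) -> Output: (2, 120, 8, 8)

Answer: (2, 120, 8, 8)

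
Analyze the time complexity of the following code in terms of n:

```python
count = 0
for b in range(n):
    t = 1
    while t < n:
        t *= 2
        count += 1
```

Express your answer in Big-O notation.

Each loop level contributes: n × log n. Multiplying the contributions gives O(n log n).

Answer: O(n log n)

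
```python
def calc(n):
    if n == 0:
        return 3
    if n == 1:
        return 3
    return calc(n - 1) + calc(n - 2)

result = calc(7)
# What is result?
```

Build up from base cases: calc(0)=3, calc(1)=3, calc(2)=6, calc(3)=9, calc(4)=15, calc(5)=24, calc(6)=39, ..., calc(7)=63

Answer: 63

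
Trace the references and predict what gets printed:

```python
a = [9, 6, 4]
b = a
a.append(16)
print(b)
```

Key concept: basic list aliasing.
Step by step:
`a = [9, 6, 4]` → a = [9, 6, 4]
`b = a` → b = [9, 6, 4] (same object as a)
`a.append(16)` → a = [9, 6, 4, 16] (same object as b); b = [9, 6, 4, 16] (same object as a)
`print(b)` → prints [9, 6, 4, 16]

Answer: [9, 6, 4, 16]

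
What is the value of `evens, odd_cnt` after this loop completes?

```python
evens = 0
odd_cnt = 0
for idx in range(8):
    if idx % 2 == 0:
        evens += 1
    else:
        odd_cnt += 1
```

Count evens and odds in range(8)
`evens, odd_cnt` takes the values: (0, 0) → (1, 0) → (1, 1) → (2, 1) → (2, 2) → (3, 2) → (3, 3) → (4, 3) → (4, 4)

Answer: 4, 4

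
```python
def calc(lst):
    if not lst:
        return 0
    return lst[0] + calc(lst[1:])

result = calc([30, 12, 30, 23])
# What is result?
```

30 + 12 + 30 + 23 + 0 = 95

Answer: 95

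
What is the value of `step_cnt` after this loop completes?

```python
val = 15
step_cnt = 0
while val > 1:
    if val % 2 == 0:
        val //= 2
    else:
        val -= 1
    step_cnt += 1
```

Steps to reduce 15 to 1
`step_cnt` takes the values: 0 → 1 → 2 → 3 → 4 → 5 → 6

Answer: 6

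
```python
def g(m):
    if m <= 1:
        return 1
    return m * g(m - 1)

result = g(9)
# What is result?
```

g(9) = 9 * 8 * 7 * 6 * 5 * 4 * 3 * 2 * 1 = 362880

Answer: 362880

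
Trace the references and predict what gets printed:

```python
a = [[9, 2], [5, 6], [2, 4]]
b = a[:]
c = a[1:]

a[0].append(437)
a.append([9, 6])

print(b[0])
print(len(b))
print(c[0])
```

Key concept: slice with nested mutation.
Step by step:
`a = [[9, 2], [5, 6], [2, 4]]` → a = [[9, 2], [5, 6], [2, 4]]
`b = a[:]` → b = [[9, 2], [5, 6], [2, 4]]
`c = a[1:]` → c = [[5, 6], [2, 4]]
`a[0].append(437)` → a = [[9, 2, 437], [5, 6], [2, 4]]; b = [[9, 2, 437], [5, 6], [2, 4]]
`a.append([9, 6])` → a = [[9, 2, 437], [5, 6], [2, 4], [9, 6]]
`print(b[0])` → prints [9, 2, 437]
`print(len(b))` → prints 3
`print(c[0])` → prints [5, 6]

Answer:
[9, 2, 437]
3
[5, 6]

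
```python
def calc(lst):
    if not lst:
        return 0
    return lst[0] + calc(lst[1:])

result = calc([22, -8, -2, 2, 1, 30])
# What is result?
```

22 + (-8) + (-2) + 2 + 1 + 30 + 0 = 45

Answer: 45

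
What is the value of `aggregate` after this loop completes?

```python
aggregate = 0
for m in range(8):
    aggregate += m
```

Sum of 0 to 7 = 28
`aggregate` takes the values: 0 → 1 → 3 → 6 → 10 → 15 → 21 → 28

Answer: 28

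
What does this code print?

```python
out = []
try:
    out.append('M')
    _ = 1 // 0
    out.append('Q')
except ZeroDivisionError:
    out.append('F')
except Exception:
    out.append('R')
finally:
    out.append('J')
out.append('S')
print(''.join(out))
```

Execution trace: 'M' (try body) → 'F' (except ZeroDivisionError) → 'J' (finally) → 'S' (after the try/except). Output: MFJS

Answer: MFJS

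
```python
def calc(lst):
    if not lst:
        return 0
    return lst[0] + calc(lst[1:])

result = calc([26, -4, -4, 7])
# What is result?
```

26 + (-4) + (-4) + 7 + 0 = 25

Answer: 25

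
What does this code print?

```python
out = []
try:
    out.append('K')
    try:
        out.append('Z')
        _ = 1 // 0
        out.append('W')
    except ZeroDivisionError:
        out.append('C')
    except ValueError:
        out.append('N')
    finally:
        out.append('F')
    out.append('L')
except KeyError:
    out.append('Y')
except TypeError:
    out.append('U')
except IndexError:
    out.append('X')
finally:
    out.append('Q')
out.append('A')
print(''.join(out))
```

Execution trace: 'K' (try body) → 'Z' (inner try body) → 'C' (inner except ZeroDivisionError) → 'F' (inner finally) → 'L' (try body, no exception) → 'Q' (finally) → 'A' (after the try/except). Output: KZCFLQA

Answer: KZCFLQA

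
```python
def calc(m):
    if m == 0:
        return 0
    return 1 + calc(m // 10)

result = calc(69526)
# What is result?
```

Count of digits of 69526: 5

Answer: 5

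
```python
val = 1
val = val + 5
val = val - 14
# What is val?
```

Trace:
`val = 1` → val = 1
`val = val + 5` → val = 6
`val = val - 14` → val = -8
So val = -8

Answer: -8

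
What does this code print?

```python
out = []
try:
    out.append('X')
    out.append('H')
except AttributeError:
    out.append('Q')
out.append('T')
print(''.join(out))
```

Execution trace: 'X' (try body) → 'H' (try body, no exception) → 'T' (after the try/except). Output: XHT

Answer: XHT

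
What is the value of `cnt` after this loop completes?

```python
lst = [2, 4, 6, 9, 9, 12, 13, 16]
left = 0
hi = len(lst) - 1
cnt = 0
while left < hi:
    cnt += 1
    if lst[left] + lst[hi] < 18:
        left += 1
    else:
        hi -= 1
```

Steps to find pair summing to 18
`cnt` takes the values: 0 → 1 → 2 → 3 → 4 → 5 → 6 → 7

Answer: 7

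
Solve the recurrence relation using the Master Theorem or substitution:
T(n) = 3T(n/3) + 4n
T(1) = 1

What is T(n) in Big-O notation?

By Master Theorem: a=3, b=3, f(n)=4n. Since log_3(3) = 1 and f(n) = Θ(n^1), Case 2 applies. T(n) = O(n log n).

Answer: O(n log n)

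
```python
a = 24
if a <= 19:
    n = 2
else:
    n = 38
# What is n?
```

Trace:
`a = 24` → a = 24
`if a <= 19: ...` → a <= 19 is False, take else branch → n = 38
So n = 38

Answer: 38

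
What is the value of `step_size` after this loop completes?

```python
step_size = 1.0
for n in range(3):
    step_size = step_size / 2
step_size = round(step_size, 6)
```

Halving LR 3 times: 1 / 2^3
`step_size` takes the values: 1.0 → 0.5 → 0.25 → 0.125

Answer: 0.125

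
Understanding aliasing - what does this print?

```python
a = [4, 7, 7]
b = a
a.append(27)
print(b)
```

Key concept: basic list aliasing.
Step by step:
`a = [4, 7, 7]` → a = [4, 7, 7]
`b = a` → b = [4, 7, 7] (same object as a)
`a.append(27)` → a = [4, 7, 7, 27] (same object as b); b = [4, 7, 7, 27] (same object as a)
`print(b)` → prints [4, 7, 7, 27]

Answer: [4, 7, 7, 27]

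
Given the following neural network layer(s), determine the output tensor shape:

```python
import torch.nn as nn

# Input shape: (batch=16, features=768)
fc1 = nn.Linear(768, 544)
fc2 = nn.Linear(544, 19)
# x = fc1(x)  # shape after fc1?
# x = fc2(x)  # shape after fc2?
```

Input: (16, 768) -> after fc1: (16, 544) -> Output: (16, 19)

Answer: (16, 19)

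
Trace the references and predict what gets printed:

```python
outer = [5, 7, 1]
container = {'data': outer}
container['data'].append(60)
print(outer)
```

Key concept: dict holds reference to list.
Step by step:
`outer = [5, 7, 1]` → outer = [5, 7, 1]
`container = {'data': outer}` → container = {'data': [5, 7, 1]}
`container['data'].append(60)` → outer = [5, 7, 1, 60]; container = {'data': [5, 7, 1, 60]}
`print(outer)` → prints [5, 7, 1, 60]

Answer: [5, 7, 1, 60]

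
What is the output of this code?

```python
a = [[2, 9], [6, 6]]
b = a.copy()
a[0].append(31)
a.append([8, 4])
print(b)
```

Key concept: shallow copy with nested lists.
Step by step:
`a = [[2, 9], [6, 6]]` → a = [[2, 9], [6, 6]]
`b = a.copy()` → b = [[2, 9], [6, 6]]
`a[0].append(31)` → a = [[2, 9, 31], [6, 6]]; b = [[2, 9, 31], [6, 6]]
`a.append([8, 4])` → a = [[2, 9, 31], [6, 6], [8, 4]]
`print(b)` → prints [[2, 9, 31], [6, 6]]

Answer: [[2, 9, 31], [6, 6]]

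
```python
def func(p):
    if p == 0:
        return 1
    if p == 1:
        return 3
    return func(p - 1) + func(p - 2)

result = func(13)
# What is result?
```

Build up from base cases: func(0)=1, func(1)=3, func(2)=4, func(3)=7, func(4)=11, func(5)=18, func(6)=29, ..., func(13)=843

Answer: 843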